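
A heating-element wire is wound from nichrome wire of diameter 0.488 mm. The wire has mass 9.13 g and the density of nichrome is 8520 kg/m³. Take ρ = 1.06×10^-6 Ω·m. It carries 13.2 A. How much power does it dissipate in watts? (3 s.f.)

5660 W

A = π(d/2)² = π(2.4400e-04 m)² = 1.8704e-07 m²
L = m/(density·A) = 0.00913/(8520×1.8704e-07) = 5.729 m
R = ρL/A = (1.06×10^-6)(5.729)/(1.8704e-07) = 32.47 Ω
P = I²R = (13.2)² × 32.47 = 5660 W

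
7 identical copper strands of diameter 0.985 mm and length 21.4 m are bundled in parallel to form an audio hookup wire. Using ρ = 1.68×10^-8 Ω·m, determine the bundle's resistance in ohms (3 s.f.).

A_strand = π(4.9250e-04 m)² = 7.620e-07 m²
R_strand = ρL/A = (1.68×10^-8)(21.4)/(7.620e-07) = 0.4718 Ω
R_total = R_strand/N = 0.4718/7 = 0.0674 Ω

0.0674 Ω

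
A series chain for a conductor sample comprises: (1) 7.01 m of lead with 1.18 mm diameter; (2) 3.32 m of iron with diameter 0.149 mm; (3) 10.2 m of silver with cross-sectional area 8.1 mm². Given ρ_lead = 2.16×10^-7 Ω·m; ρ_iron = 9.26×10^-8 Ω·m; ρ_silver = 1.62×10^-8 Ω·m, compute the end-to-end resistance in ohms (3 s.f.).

19.0 Ω

Seg 1: A = π(d/2)² = π(5.9000e-04 m)² = 1.094e-06 m²
R_1 = (2.16×10^-7)(7.01)/(1.094e-06) = 1.385 Ω
Seg 2: A = π(d/2)² = π(7.4500e-05 m)² = 1.744e-08 m²
R_2 = (9.26×10^-8)(3.32)/(1.744e-08) = 17.63 Ω
Seg 3: A = 8.1 mm² = 8.100e-06 m²
R_3 = (1.62×10^-8)(10.2)/(8.100e-06) = 0.0204 Ω
R_total = R_1 + R_2 + R_3 = 19.0 Ω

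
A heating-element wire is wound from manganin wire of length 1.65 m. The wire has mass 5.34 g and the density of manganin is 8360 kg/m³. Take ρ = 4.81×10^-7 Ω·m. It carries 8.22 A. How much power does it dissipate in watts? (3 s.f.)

A = m/(density·L) = 0.00534/(8360×1.65) = 3.8712e-07 m²
R = ρL/A = (4.81×10^-7)(1.65)/(3.8712e-07) = 2.05 Ω
P = I²R = (8.22)² × 2.05 = 139 W

139 W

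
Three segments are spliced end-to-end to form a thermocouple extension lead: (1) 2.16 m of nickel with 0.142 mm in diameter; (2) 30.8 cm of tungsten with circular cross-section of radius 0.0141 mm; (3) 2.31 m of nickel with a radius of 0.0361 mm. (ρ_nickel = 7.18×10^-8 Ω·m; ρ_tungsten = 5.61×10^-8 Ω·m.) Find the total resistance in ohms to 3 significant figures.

Seg 1: A = π(d/2)² = π(7.1000e-05 m)² = 1.584e-08 m²
R_1 = (7.18×10^-8)(2.16)/(1.584e-08) = 9.793 Ω
Seg 2: A = πr² = π(1.4100e-05 m)² = 6.246e-10 m²
R_2 = (5.61×10^-8)(0.308)/(6.246e-10) = 27.66 Ω
Seg 3: A = πr² = π(3.6100e-05 m)² = 4.094e-09 m²
R_3 = (7.18×10^-8)(2.31)/(4.094e-09) = 40.51 Ω
R_total = R_1 + R_2 + R_3 = 78.0 Ω

78.0 Ω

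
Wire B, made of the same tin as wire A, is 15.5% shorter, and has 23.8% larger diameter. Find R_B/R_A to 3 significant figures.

R ∝ L/d², so R_B/R_A = (1 − 15.5/100) × (1 + 23.8/100)⁻²
= 0.845 × 0.6525 = 0.551

0.551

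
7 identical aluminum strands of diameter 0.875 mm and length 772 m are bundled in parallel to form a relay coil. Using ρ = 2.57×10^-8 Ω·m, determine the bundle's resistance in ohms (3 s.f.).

A_strand = π(4.3750e-04 m)² = 6.013e-07 m²
R_strand = ρL/A = (2.57×10^-8)(772)/(6.013e-07) = 32.99 Ω
R_total = R_strand/N = 32.99/7 = 4.71 Ω

4.71 Ω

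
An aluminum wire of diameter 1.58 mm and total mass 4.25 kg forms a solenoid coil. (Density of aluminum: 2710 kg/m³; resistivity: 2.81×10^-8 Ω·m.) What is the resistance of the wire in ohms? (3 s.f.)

11.5 Ω

A = π(d/2)² = π(7.9000e-04 m)² = 1.9607e-06 m²
L = m/(density·A) = 4.25/(2710×1.9607e-06) = 799.9 m
R = ρL/A = (2.81×10^-8)(799.9)/(1.9607e-06) = 11.5 Ω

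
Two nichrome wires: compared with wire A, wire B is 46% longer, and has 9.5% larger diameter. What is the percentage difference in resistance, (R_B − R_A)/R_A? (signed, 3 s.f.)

R ∝ L/d², so R_B/R_A = (1 + 46/100) × (1 + 9.5/100)⁻²
= 1.46 × 0.834 = 1.218
(R_B − R_A)/R_A = 1.218 − 1 = 21.8%

21.8%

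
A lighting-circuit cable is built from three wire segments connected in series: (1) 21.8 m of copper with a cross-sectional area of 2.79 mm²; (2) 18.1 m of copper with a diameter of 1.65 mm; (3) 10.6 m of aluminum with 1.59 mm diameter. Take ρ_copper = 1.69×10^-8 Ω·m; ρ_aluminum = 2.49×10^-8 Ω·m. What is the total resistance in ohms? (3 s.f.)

Seg 1: A = 2.79 mm² = 2.790e-06 m²
R_1 = (1.69×10^-8)(21.8)/(2.790e-06) = 0.1321 Ω
Seg 2: A = π(d/2)² = π(8.2500e-04 m)² = 2.138e-06 m²
R_2 = (1.69×10^-8)(18.1)/(2.138e-06) = 0.1431 Ω
Seg 3: A = π(d/2)² = π(7.9500e-04 m)² = 1.986e-06 m²
R_3 = (2.49×10^-8)(10.6)/(1.986e-06) = 0.1329 Ω
R_total = R_1 + R_2 + R_3 = 0.408 Ω

0.408 Ω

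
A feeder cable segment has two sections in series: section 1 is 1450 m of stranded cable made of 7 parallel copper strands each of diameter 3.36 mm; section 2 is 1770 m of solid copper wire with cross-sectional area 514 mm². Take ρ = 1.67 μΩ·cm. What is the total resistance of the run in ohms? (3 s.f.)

0.448 Ω

ρ = 1.67 μΩ·cm = 1.67×10^-8 Ω·m
Section 1: A_strand = π(1.6800e-03)² = 8.867e-06 m²; R₁ = ρL/(N·A_s) = (1.67×10^-8)(1450)/(7×8.867e-06) = 0.3901 Ω
Section 2: A = 514 mm² = 5.140e-04 m²
R₂ = (1.67×10^-8)(1770)/(5.140e-04) = 0.05751 Ω
R = R₁ + R₂ = 0.448 Ω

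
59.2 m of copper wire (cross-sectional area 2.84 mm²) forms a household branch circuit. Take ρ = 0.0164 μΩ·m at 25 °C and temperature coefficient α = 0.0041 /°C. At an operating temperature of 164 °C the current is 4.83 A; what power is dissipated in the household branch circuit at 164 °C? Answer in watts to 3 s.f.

ρ = 0.0164 μΩ·m = 1.64×10^-8 Ω·m
A = 2.84 mm² = 2.840e-06 m²
R₍25₎ = ρL/A = (1.64×10^-8)(59.2)/(2.840e-06) = 0.3419 Ω
R₍164₎ = R₍25₎(1 + αΔT) = 0.3419 × (1 + 0.0041×139) = 0.5367 Ω
P = I²R = (4.83)² × 0.5367 = 12.5 W

12.5 W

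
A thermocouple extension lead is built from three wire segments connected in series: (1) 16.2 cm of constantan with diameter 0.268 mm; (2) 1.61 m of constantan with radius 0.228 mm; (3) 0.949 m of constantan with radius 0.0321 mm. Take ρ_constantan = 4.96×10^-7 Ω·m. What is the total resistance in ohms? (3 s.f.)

152 Ω

Seg 1: A = π(d/2)² = π(1.3400e-04 m)² = 5.641e-08 m²
R_1 = (4.96×10^-7)(0.162)/(5.641e-08) = 1.424 Ω
Seg 2: A = πr² = π(2.2800e-04 m)² = 1.633e-07 m²
R_2 = (4.96×10^-7)(1.61)/(1.633e-07) = 4.89 Ω
Seg 3: A = πr² = π(3.2100e-05 m)² = 3.237e-09 m²
R_3 = (4.96×10^-7)(0.949)/(3.237e-09) = 145.4 Ω
R_total = R_1 + R_2 + R_3 = 152 Ω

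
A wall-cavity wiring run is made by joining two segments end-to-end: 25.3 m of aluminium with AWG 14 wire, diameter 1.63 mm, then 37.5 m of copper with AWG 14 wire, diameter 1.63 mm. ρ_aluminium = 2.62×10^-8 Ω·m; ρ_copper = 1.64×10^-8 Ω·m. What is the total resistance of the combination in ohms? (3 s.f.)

0.612 Ω

Segment 1: A = π(1.63/2 mm)² = π(8.1500e-04 m)² = 2.087e-06 m²
R₁ = ρL/A = (2.62×10^-8)(25.3)/(2.087e-06) = 0.3177 Ω
R₂ = (1.64×10^-8)(37.5)/(2.087e-06) = 0.2947 Ω
R = R₁ + R₂ = 0.612 Ω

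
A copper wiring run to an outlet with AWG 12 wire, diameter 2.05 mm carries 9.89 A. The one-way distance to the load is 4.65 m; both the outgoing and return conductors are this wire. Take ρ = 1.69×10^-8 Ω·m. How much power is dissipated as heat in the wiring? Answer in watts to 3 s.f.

4.66 W

A = π(2.05/2 mm)² = π(1.0250e-03 m)² = 3.301e-06 m²
Total conductor length (both ways) L = 2 × 4.65 = 9.3 m
R = ρL/A = (1.69×10^-8)(9.3)/(3.301e-06) = 0.04762 Ω
P = I²R = (9.89)² × 0.04762 = 4.66 W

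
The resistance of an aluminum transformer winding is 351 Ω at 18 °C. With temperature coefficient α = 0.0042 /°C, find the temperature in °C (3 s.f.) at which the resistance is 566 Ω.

164 °C

R = R₀(1 + α(T − T₀)) ⇒ T = T₀ + (R/R₀ − 1)/α
T = 18 + (566/351 − 1)/0.0042 = 18 + (0.6125)/0.0042 = 164 °C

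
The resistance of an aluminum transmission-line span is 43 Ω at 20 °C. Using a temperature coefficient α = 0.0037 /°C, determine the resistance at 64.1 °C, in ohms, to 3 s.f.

50.0 Ω

ΔT = 64.1 − 20 = 44.1 °C
R = R₀(1 + αΔT) = 43 × (1 + 0.0037×44.1) = 43 × 1.163 = 50.0 Ω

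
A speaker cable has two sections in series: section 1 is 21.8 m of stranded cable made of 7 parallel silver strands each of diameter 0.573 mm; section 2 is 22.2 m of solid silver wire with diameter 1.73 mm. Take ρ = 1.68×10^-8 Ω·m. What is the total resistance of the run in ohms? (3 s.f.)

Section 1: A_strand = π(2.8650e-04)² = 2.579e-07 m²; R₁ = ρL/(N·A_s) = (1.68×10^-8)(21.8)/(7×2.579e-07) = 0.2029 Ω
Section 2: A = π(d/2)² = π(8.6500e-04 m)² = 2.351e-06 m²
R₂ = (1.68×10^-8)(22.2)/(2.351e-06) = 0.1587 Ω
R = R₁ + R₂ = 0.362 Ω

0.362 Ω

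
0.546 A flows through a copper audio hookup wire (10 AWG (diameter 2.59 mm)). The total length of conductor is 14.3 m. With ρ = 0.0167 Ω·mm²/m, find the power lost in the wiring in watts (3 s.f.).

ρ = 0.0167 Ω·mm²/m = 1.67×10^-8 Ω·m
A = π(2.59/2 mm)² = π(1.2950e-03 m)² = 5.269e-06 m²
R = ρL/A = (1.67×10^-8)(14.3)/(5.269e-06) = 0.04533 Ω
P = I²R = (0.546)² × 0.04533 = 0.0135 W

0.0135 W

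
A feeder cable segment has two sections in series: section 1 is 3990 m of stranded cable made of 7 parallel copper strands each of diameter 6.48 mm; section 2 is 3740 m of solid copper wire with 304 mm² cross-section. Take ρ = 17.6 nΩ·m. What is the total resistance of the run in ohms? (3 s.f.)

0.521 Ω

ρ = 17.6 nΩ·m = 1.76×10^-8 Ω·m
Section 1: A_strand = π(3.2400e-03)² = 3.298e-05 m²; R₁ = ρL/(N·A_s) = (1.76×10^-8)(3990)/(7×3.298e-05) = 0.3042 Ω
Section 2: A = 304 mm² = 3.040e-04 m²
R₂ = (1.76×10^-8)(3740)/(3.040e-04) = 0.2165 Ω
R = R₁ + R₂ = 0.521 Ω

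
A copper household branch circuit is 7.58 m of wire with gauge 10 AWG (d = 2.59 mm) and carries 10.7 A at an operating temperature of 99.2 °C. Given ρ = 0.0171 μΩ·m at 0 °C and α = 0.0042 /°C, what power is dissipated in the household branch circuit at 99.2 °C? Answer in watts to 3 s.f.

3.99 W

ρ = 0.0171 μΩ·m = 1.71×10^-8 Ω·m
A = π(2.59/2 mm)² = π(1.2950e-03 m)² = 5.269e-06 m²
R₍0₎ = ρL/A = (1.71×10^-8)(7.58)/(5.269e-06) = 0.0246 Ω
R₍99.2₎ = R₍0₎(1 + αΔT) = 0.0246 × (1 + 0.0042×99.2) = 0.03485 Ω
P = I²R = (10.7)² × 0.03485 = 3.99 W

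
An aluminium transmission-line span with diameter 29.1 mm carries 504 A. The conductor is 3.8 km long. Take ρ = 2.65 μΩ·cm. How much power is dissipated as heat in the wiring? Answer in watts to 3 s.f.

38500 W

ρ = 2.65 μΩ·cm = 2.65×10^-8 Ω·m
A = π(d/2)² = π(1.4550e-02 m)² = 6.651e-04 m²
R = ρL/A = (2.65×10^-8)(3800)/(6.651e-04) = 0.1514 Ω
P = I²R = (504)² × 0.1514 = 38500 W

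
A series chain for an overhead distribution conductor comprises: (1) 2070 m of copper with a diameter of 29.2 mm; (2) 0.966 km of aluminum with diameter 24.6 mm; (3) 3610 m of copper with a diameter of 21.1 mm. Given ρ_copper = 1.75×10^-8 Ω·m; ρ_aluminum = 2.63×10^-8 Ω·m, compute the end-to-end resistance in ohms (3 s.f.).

Seg 1: A = π(d/2)² = π(1.4600e-02 m)² = 6.697e-04 m²
R_1 = (1.75×10^-8)(2070)/(6.697e-04) = 0.05409 Ω
Seg 2: A = π(d/2)² = π(1.2300e-02 m)² = 4.753e-04 m²
R_2 = (2.63×10^-8)(966)/(4.753e-04) = 0.05345 Ω
Seg 3: A = π(d/2)² = π(1.0550e-02 m)² = 3.497e-04 m²
R_3 = (1.75×10^-8)(3610)/(3.497e-04) = 0.1807 Ω
R_total = R_1 + R_2 + R_3 = 0.288 Ω

0.288 Ω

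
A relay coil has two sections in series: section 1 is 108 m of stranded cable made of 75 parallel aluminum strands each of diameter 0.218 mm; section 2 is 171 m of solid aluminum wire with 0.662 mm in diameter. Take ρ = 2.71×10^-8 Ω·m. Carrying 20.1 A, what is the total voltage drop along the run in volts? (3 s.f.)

Section 1: A_strand = π(1.0900e-04)² = 3.733e-08 m²; R₁ = ρL/(N·A_s) = (2.71×10^-8)(108)/(75×3.733e-08) = 1.046 Ω
Section 2: A = π(d/2)² = π(3.3100e-04 m)² = 3.442e-07 m²
R₂ = (2.71×10^-8)(171)/(3.442e-07) = 13.46 Ω
R = R₁ + R₂ = 14.51 Ω
V = IR = 20.1 × 14.51 = 292 V

292 V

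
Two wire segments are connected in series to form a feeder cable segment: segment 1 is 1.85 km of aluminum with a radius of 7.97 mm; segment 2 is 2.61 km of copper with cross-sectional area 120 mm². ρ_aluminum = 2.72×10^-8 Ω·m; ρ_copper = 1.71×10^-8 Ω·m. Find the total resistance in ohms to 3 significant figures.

0.624 Ω

Segment 1: A = πr² = π(7.9700e-03 m)² = 1.996e-04 m²
R₁ = ρL/A = (2.72×10^-8)(1850)/(1.996e-04) = 0.2522 Ω
Segment 2: A = 120 mm² = 1.200e-04 m²
R₂ = (1.71×10^-8)(2610)/(1.200e-04) = 0.3719 Ω
R = R₁ + R₂ = 0.624 Ω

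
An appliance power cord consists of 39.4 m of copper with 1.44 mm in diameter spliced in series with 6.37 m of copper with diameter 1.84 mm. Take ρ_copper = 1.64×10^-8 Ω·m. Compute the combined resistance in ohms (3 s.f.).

0.436 Ω

Segment 1: A = π(d/2)² = π(7.2000e-04 m)² = 1.629e-06 m²
R₁ = ρL/A = (1.64×10^-8)(39.4)/(1.629e-06) = 0.3968 Ω
Segment 2: A = π(d/2)² = π(9.2000e-04 m)² = 2.659e-06 m²
R₂ = (1.64×10^-8)(6.37)/(2.659e-06) = 0.03929 Ω
R = R₁ + R₂ = 0.436 Ω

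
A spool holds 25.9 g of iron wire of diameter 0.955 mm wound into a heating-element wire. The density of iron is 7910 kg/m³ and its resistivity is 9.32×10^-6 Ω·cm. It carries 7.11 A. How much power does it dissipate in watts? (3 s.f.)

30.1 W

ρ = 9.32×10^-6 Ω·cm = 9.32×10^-8 Ω·m
A = π(d/2)² = π(4.7750e-04 m)² = 7.1630e-07 m²
L = m/(density·A) = 0.0259/(7910×7.1630e-07) = 4.571 m
R = ρL/A = (9.32×10^-8)(4.571)/(7.1630e-07) = 0.5948 Ω
P = I²R = (7.11)² × 0.5948 = 30.1 W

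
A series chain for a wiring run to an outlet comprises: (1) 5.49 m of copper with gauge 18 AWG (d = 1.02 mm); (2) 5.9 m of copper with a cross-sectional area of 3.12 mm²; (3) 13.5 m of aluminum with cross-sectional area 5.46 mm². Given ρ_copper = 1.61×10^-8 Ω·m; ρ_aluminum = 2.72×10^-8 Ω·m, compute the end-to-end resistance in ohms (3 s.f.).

0.206 Ω

Seg 1: A = π(1.02/2 mm)² = π(5.1000e-04 m)² = 8.171e-07 m²
R_1 = (1.61×10^-8)(5.49)/(8.171e-07) = 0.1082 Ω
Seg 2: A = 3.12 mm² = 3.120e-06 m²
R_2 = (1.61×10^-8)(5.9)/(3.120e-06) = 0.03045 Ω
Seg 3: A = 5.46 mm² = 5.460e-06 m²
R_3 = (2.72×10^-8)(13.5)/(5.460e-06) = 0.06725 Ω
R_total = R_1 + R_2 + R_3 = 0.206 Ω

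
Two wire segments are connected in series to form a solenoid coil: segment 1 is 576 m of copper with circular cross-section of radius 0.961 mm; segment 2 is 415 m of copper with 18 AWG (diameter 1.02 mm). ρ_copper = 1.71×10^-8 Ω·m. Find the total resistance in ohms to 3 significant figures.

12.1 Ω

Segment 1: A = πr² = π(9.6100e-04 m)² = 2.901e-06 m²
R₁ = ρL/A = (1.71×10^-8)(576)/(2.901e-06) = 3.395 Ω
Segment 2: A = π(1.02/2 mm)² = π(5.1000e-04 m)² = 8.171e-07 m²
R₂ = (1.71×10^-8)(415)/(8.171e-07) = 8.685 Ω
R = R₁ + R₂ = 12.1 Ω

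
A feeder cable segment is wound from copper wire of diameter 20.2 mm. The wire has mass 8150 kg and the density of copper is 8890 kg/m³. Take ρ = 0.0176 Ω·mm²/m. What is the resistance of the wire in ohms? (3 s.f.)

ρ = 0.0176 Ω·mm²/m = 1.76×10^-8 Ω·m
A = π(d/2)² = π(1.0100e-02 m)² = 3.2047e-04 m²
L = m/(density·A) = 8150/(8890×3.2047e-04) = 2861 m
R = ρL/A = (1.76×10^-8)(2861)/(3.2047e-04) = 0.157 Ω

0.157 Ω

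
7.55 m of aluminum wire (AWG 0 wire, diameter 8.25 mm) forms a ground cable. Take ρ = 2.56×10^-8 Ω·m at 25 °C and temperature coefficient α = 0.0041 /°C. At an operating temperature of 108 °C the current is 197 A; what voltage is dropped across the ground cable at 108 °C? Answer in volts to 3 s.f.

0.955 V

A = π(8.25/2 mm)² = π(4.1250e-03 m)² = 5.346e-05 m²
R₍25₎ = ρL/A = (2.56×10^-8)(7.55)/(5.346e-05) = 0.003616 Ω
R₍108₎ = R₍25₎(1 + αΔT) = 0.003616 × (1 + 0.0041×83) = 0.004846 Ω
V = IR = 197 × 0.004846 = 0.955 V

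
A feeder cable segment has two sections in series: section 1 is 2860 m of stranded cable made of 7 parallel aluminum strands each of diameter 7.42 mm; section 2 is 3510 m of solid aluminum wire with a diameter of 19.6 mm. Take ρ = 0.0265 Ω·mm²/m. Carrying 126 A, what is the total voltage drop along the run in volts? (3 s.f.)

70.4 V

ρ = 0.0265 Ω·mm²/m = 2.65×10^-8 Ω·m
Section 1: A_strand = π(3.7100e-03)² = 4.324e-05 m²; R₁ = ρL/(N·A_s) = (2.65×10^-8)(2860)/(7×4.324e-05) = 0.2504 Ω
Section 2: A = π(d/2)² = π(9.8000e-03 m)² = 3.017e-04 m²
R₂ = (2.65×10^-8)(3510)/(3.017e-04) = 0.3083 Ω
R = R₁ + R₂ = 0.5587 Ω
V = IR = 126 × 0.5587 = 70.4 V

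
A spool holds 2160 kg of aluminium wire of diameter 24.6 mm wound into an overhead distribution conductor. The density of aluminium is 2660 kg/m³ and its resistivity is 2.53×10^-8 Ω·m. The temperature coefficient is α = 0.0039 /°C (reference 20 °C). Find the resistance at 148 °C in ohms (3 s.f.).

0.136 Ω

A = π(d/2)² = π(1.2300e-02 m)² = 4.7529e-04 m²
L = m/(density·A) = 2160/(2660×4.7529e-04) = 1708 m
R = ρL/A = (2.53×10^-8)(1708)/(4.7529e-04) = 0.09094 Ω
R(148 °C) = 0.09094 × (1 + 0.0039×128) = 0.136 Ω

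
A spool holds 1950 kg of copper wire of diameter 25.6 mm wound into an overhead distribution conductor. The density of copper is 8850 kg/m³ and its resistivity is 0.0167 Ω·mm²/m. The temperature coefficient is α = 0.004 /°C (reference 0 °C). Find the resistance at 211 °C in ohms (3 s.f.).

ρ = 0.0167 Ω·mm²/m = 1.67×10^-8 Ω·m
A = π(d/2)² = π(1.2800e-02 m)² = 5.1472e-04 m²
L = m/(density·A) = 1950/(8850×5.1472e-04) = 428.1 m
R = ρL/A = (1.67×10^-8)(428.1)/(5.1472e-04) = 0.01389 Ω
R(211 °C) = 0.01389 × (1 + 0.004×211) = 0.0256 Ω

0.0256 Ω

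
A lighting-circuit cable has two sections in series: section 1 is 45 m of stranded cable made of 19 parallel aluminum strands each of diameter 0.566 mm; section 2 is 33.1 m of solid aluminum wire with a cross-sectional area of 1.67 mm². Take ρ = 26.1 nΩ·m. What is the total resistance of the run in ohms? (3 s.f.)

ρ = 26.1 nΩ·m = 2.61×10^-8 Ω·m
Section 1: A_strand = π(2.8300e-04)² = 2.516e-07 m²; R₁ = ρL/(N·A_s) = (2.61×10^-8)(45)/(19×2.516e-07) = 0.2457 Ω
Section 2: A = 1.67 mm² = 1.670e-06 m²
R₂ = (2.61×10^-8)(33.1)/(1.670e-06) = 0.5173 Ω
R = R₁ + R₂ = 0.763 Ω

0.763 Ω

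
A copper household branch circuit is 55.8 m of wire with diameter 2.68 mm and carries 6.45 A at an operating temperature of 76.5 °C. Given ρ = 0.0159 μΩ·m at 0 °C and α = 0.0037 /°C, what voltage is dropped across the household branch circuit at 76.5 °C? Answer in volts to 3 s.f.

ρ = 0.0159 μΩ·m = 1.59×10^-8 Ω·m
A = π(d/2)² = π(1.3400e-03 m)² = 5.641e-06 m²
R₍0₎ = ρL/A = (1.59×10^-8)(55.8)/(5.641e-06) = 0.1573 Ω
R₍76.5₎ = R₍0₎(1 + αΔT) = 0.1573 × (1 + 0.0037×76.5) = 0.2018 Ω
V = IR = 6.45 × 0.2018 = 1.30 V

1.30 V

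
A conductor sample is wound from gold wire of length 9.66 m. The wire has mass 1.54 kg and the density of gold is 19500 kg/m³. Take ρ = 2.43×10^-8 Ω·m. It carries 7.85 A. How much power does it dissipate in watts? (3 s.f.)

1.77 W

A = m/(density·L) = 1.54/(19500×9.66) = 8.1754e-06 m²
R = ρL/A = (2.43×10^-8)(9.66)/(8.1754e-06) = 0.02871 Ω
P = I²R = (7.85)² × 0.02871 = 1.77 W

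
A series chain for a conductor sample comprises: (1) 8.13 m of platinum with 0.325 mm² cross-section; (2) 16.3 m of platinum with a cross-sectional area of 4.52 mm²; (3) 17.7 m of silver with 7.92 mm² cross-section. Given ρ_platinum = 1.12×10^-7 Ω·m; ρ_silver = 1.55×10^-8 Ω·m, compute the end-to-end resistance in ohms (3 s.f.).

3.24 Ω

Seg 1: A = 0.325 mm² = 3.250e-07 m²
R_1 = (1.12×10^-7)(8.13)/(3.250e-07) = 2.802 Ω
Seg 2: A = 4.52 mm² = 4.520e-06 m²
R_2 = (1.12×10^-7)(16.3)/(4.520e-06) = 0.4039 Ω
Seg 3: A = 7.92 mm² = 7.920e-06 m²
R_3 = (1.55×10^-8)(17.7)/(7.920e-06) = 0.03464 Ω
R_total = R_1 + R_2 + R_3 = 3.24 Ω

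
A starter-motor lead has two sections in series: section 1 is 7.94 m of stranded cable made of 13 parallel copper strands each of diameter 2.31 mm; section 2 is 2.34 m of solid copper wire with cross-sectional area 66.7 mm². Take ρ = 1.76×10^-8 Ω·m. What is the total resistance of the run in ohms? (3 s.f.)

Section 1: A_strand = π(1.1550e-03)² = 4.191e-06 m²; R₁ = ρL/(N·A_s) = (1.76×10^-8)(7.94)/(13×4.191e-06) = 0.002565 Ω
Section 2: A = 66.7 mm² = 6.670e-05 m²
R₂ = (1.76×10^-8)(2.34)/(6.670e-05) = 6.175×10^-4 Ω
R = R₁ + R₂ = 0.00318 Ω

0.00318 Ω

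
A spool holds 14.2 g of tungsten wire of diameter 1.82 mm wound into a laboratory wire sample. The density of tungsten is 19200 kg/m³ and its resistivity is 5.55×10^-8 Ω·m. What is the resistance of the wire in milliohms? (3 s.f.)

A = π(d/2)² = π(9.1000e-04 m)² = 2.6016e-06 m²
L = m/(density·A) = 0.0142/(19200×2.6016e-06) = 0.2843 m
R = ρL/A = (5.55×10^-8)(0.2843)/(2.6016e-06) = 6.06 mΩ

6.06 mΩ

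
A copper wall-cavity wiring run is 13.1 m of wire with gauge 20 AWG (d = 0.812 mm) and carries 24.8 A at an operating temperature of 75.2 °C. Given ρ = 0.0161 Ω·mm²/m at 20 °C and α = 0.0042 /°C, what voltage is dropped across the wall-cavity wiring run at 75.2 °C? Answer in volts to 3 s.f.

12.4 V

ρ = 0.0161 Ω·mm²/m = 1.61×10^-8 Ω·m
A = π(0.812/2 mm)² = π(4.0600e-04 m)² = 5.178e-07 m²
R₍20₎ = ρL/A = (1.61×10^-8)(13.1)/(5.178e-07) = 0.4073 Ω
R₍75.2₎ = R₍20₎(1 + αΔT) = 0.4073 × (1 + 0.0042×55.2) = 0.5017 Ω
V = IR = 24.8 × 0.5017 = 12.4 V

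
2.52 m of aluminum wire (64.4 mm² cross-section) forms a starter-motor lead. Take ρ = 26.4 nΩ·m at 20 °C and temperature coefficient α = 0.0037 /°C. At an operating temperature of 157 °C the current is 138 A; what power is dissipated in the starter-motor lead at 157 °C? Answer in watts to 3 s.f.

ρ = 26.4 nΩ·m = 2.64×10^-8 Ω·m
A = 64.4 mm² = 6.440e-05 m²
R₍20₎ = ρL/A = (2.64×10^-8)(2.52)/(6.440e-05) = 0.001033 Ω
R₍157₎ = R₍20₎(1 + αΔT) = 0.001033 × (1 + 0.0037×137) = 0.001557 Ω
P = I²R = (138)² × 0.001557 = 29.6 W

29.6 W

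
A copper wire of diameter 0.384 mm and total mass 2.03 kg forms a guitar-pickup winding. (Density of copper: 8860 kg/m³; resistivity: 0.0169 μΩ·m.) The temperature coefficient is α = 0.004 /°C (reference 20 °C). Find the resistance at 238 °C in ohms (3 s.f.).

ρ = 0.0169 μΩ·m = 1.69×10^-8 Ω·m
A = π(d/2)² = π(1.9200e-04 m)² = 1.1581e-07 m²
L = m/(density·A) = 2.03/(8860×1.1581e-07) = 1978 m
R = ρL/A = (1.69×10^-8)(1978)/(1.1581e-07) = 288.7 Ω
R(238 °C) = 288.7 × (1 + 0.004×218) = 540 Ω

540 Ω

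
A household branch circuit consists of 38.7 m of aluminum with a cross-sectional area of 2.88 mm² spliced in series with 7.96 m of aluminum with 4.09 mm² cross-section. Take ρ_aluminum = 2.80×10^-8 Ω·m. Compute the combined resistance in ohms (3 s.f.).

Segment 1: A = 2.88 mm² = 2.880e-06 m²
R₁ = ρL/A = (2.80×10^-8)(38.7)/(2.880e-06) = 0.3763 Ω
Segment 2: A = 4.09 mm² = 4.090e-06 m²
R₂ = (2.80×10^-8)(7.96)/(4.090e-06) = 0.05449 Ω
R = R₁ + R₂ = 0.431 Ω

0.431 Ω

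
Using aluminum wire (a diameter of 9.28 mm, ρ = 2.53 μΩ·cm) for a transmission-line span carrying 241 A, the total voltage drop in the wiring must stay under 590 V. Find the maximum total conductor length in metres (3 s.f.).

6540 m

ρ = 2.53 μΩ·cm = 2.53×10^-8 Ω·m
A = π(d/2)² = π(4.6400e-03 m)² = 6.764e-05 m²
L_max = V_max·A/(1·ρI) = (590)(6.764e-05)/(2.53×10^-8×241) = 6540 m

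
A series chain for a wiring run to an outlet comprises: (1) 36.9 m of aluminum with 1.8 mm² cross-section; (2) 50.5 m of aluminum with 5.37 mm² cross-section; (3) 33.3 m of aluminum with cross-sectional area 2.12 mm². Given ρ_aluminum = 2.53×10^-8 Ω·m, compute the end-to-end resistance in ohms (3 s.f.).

Seg 1: A = 1.8 mm² = 1.800e-06 m²
R_1 = (2.53×10^-8)(36.9)/(1.800e-06) = 0.5187 Ω
Seg 2: A = 5.37 mm² = 5.370e-06 m²
R_2 = (2.53×10^-8)(50.5)/(5.370e-06) = 0.2379 Ω
Seg 3: A = 2.12 mm² = 2.120e-06 m²
R_3 = (2.53×10^-8)(33.3)/(2.120e-06) = 0.3974 Ω
R_total = R_1 + R_2 + R_3 = 1.15 Ω

1.15 Ω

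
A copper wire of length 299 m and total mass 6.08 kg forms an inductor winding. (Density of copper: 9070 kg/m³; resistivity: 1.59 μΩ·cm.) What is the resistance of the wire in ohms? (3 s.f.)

ρ = 1.59 μΩ·cm = 1.59×10^-8 Ω·m
A = m/(density·L) = 6.08/(9070×299) = 2.2419e-06 m²
R = ρL/A = (1.59×10^-8)(299)/(2.2419e-06) = 2.12 Ω

2.12 Ω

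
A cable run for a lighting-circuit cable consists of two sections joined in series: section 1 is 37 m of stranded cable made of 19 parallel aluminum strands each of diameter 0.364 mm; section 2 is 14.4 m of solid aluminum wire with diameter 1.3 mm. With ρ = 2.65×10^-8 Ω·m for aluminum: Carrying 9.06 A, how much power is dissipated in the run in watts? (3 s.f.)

Section 1: A_strand = π(1.8200e-04)² = 1.041e-07 m²; R₁ = ρL/(N·A_s) = (2.65×10^-8)(37)/(19×1.041e-07) = 0.4959 Ω
Section 2: A = π(d/2)² = π(6.5000e-04 m)² = 1.327e-06 m²
R₂ = (2.65×10^-8)(14.4)/(1.327e-06) = 0.2875 Ω
R = R₁ + R₂ = 0.7834 Ω
P = I²R = (9.06)² × 0.7834 = 64.3 W

64.3 W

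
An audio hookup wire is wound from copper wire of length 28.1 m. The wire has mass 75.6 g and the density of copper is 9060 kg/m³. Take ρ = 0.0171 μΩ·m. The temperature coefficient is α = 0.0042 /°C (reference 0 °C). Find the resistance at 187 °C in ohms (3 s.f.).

ρ = 0.0171 μΩ·m = 1.71×10^-8 Ω·m
A = m/(density·L) = 0.0756/(9060×28.1) = 2.9695e-07 m²
R = ρL/A = (1.71×10^-8)(28.1)/(2.9695e-07) = 1.618 Ω
R(187 °C) = 1.618 × (1 + 0.0042×187) = 2.89 Ω

2.89 Ω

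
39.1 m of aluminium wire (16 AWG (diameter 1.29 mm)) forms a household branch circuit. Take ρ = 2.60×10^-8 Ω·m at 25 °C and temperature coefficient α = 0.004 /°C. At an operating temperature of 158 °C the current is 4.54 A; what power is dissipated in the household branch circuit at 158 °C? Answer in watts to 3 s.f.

24.6 W

A = π(1.29/2 mm)² = π(6.4500e-04 m)² = 1.307e-06 m²
R₍25₎ = ρL/A = (2.60×10^-8)(39.1)/(1.307e-06) = 0.7778 Ω
R₍158₎ = R₍25₎(1 + αΔT) = 0.7778 × (1 + 0.004×133) = 1.192 Ω
P = I²R = (4.54)² × 1.192 = 24.6 W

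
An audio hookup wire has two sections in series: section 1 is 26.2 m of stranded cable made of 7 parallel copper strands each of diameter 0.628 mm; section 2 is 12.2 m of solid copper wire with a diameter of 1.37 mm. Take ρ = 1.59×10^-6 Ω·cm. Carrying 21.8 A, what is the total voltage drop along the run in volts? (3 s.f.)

ρ = 1.59×10^-6 Ω·cm = 1.59×10^-8 Ω·m
Section 1: A_strand = π(3.1400e-04)² = 3.097e-07 m²; R₁ = ρL/(N·A_s) = (1.59×10^-8)(26.2)/(7×3.097e-07) = 0.1921 Ω
Section 2: A = π(d/2)² = π(6.8500e-04 m)² = 1.474e-06 m²
R₂ = (1.59×10^-8)(12.2)/(1.474e-06) = 0.1316 Ω
R = R₁ + R₂ = 0.3237 Ω
V = IR = 21.8 × 0.3237 = 7.06 V

7.06 V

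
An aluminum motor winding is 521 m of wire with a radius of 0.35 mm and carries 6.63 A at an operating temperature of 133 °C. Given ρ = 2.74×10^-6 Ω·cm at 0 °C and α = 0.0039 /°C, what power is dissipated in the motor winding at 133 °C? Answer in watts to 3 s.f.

ρ = 2.74×10^-6 Ω·cm = 2.74×10^-8 Ω·m
A = πr² = π(3.5000e-04 m)² = 3.848e-07 m²
R₍0₎ = ρL/A = (2.74×10^-8)(521)/(3.848e-07) = 37.09 Ω
R₍133₎ = R₍0₎(1 + αΔT) = 37.09 × (1 + 0.0039×133) = 56.33 Ω
P = I²R = (6.63)² × 56.33 = 2480 W

2480 W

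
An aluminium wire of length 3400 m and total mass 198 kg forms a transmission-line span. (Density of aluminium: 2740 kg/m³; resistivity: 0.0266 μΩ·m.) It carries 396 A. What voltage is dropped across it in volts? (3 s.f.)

ρ = 0.0266 μΩ·m = 2.66×10^-8 Ω·m
A = m/(density·L) = 198/(2740×3400) = 2.1254e-05 m²
R = ρL/A = (2.66×10^-8)(3400)/(2.1254e-05) = 4.255 Ω
V = IR = 396 × 4.255 = 1690 V

1690 V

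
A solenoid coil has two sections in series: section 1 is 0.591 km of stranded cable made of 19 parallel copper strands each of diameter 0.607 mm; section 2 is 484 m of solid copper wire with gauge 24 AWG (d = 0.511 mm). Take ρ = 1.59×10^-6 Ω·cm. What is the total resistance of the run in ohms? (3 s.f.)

39.2 Ω

ρ = 1.59×10^-6 Ω·cm = 1.59×10^-8 Ω·m
Section 1: A_strand = π(3.0350e-04)² = 2.894e-07 m²; R₁ = ρL/(N·A_s) = (1.59×10^-8)(591)/(19×2.894e-07) = 1.709 Ω
Section 2: A = π(0.511/2 mm)² = π(2.5550e-04 m)² = 2.051e-07 m²
R₂ = (1.59×10^-8)(484)/(2.051e-07) = 37.52 Ω
R = R₁ + R₂ = 39.2 Ω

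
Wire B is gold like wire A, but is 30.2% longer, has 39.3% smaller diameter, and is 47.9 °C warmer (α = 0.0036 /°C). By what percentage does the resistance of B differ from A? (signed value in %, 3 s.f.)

R ∝ ρL/d² with ρ ∝ (1+αΔT), so R_B/R_A = (1 + 30.2/100) × (1 − 39.3/100)⁻² × (1 + 0.0036×47.9)
= 1.302 × 2.714 × 1.172 = 4.143
(R_B − R_A)/R_A = 4.143 − 1 = 314%

314%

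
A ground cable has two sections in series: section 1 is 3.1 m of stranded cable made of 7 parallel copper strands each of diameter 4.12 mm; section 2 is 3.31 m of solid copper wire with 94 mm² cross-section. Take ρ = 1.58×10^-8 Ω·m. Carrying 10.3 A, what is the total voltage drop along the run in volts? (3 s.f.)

0.0111 V

Section 1: A_strand = π(2.0600e-03)² = 1.333e-05 m²; R₁ = ρL/(N·A_s) = (1.58×10^-8)(3.1)/(7×1.333e-05) = 5.249×10^-4 Ω
Section 2: A = 94 mm² = 9.400e-05 m²
R₂ = (1.58×10^-8)(3.31)/(9.400e-05) = 5.564×10^-4 Ω
R = R₁ + R₂ = 0.001081 Ω
V = IR = 10.3 × 0.001081 = 0.0111 V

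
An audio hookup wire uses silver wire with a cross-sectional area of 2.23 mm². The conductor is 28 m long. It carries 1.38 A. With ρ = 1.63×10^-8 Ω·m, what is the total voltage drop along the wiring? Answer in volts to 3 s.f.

0.282 V

A = 2.23 mm² = 2.230e-06 m²
R = ρL/A = (1.63×10^-8)(28)/(2.230e-06) = 0.2047 Ω
V = IR = 1.38 × 0.2047 = 0.282 V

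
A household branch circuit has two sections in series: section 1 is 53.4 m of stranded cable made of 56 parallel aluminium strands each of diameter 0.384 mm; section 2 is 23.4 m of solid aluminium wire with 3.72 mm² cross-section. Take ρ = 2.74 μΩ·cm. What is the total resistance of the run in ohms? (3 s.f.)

ρ = 2.74 μΩ·cm = 2.74×10^-8 Ω·m
Section 1: A_strand = π(1.9200e-04)² = 1.158e-07 m²; R₁ = ρL/(N·A_s) = (2.74×10^-8)(53.4)/(56×1.158e-07) = 0.2256 Ω
Section 2: A = 3.72 mm² = 3.720e-06 m²
R₂ = (2.74×10^-8)(23.4)/(3.720e-06) = 0.1724 Ω
R = R₁ + R₂ = 0.398 Ω

0.398 Ω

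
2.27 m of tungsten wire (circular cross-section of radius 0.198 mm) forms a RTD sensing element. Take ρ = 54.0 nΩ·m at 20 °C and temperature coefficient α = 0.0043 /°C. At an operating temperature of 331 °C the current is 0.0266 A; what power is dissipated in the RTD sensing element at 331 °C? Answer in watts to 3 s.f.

0.00165 W

ρ = 54.0 nΩ·m = 5.40×10^-8 Ω·m
A = πr² = π(1.9800e-04 m)² = 1.232e-07 m²
R₍20₎ = ρL/A = (5.40×10^-8)(2.27)/(1.232e-07) = 0.9953 Ω
R₍331₎ = R₍20₎(1 + αΔT) = 0.9953 × (1 + 0.0043×311) = 2.326 Ω
P = I²R = (0.0266)² × 2.326 = 0.00165 W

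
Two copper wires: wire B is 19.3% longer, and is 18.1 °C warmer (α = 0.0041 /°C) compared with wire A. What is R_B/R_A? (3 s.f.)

1.28

R ∝ ρL/d² with ρ ∝ (1+αΔT), so R_B/R_A = (1 + 19.3/100) × (1 + 0.0041×18.1)
= 1.193 × 1.074 = 1.28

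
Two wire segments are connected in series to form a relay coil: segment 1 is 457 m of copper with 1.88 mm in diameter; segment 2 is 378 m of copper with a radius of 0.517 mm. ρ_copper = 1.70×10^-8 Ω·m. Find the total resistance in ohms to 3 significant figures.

10.5 Ω

Segment 1: A = π(d/2)² = π(9.4000e-04 m)² = 2.776e-06 m²
R₁ = ρL/A = (1.70×10^-8)(457)/(2.776e-06) = 2.799 Ω
Segment 2: A = πr² = π(5.1700e-04 m)² = 8.397e-07 m²
R₂ = (1.70×10^-8)(378)/(8.397e-07) = 7.653 Ω
R = R₁ + R₂ = 10.5 Ω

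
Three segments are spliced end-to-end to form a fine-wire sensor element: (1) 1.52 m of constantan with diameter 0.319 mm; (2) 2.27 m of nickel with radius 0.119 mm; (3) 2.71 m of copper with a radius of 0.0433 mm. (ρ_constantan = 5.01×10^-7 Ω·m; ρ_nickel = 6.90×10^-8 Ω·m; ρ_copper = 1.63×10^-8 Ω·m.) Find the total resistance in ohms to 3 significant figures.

Seg 1: A = π(d/2)² = π(1.5950e-04 m)² = 7.992e-08 m²
R_1 = (5.01×10^-7)(1.52)/(7.992e-08) = 9.528 Ω
Seg 2: A = πr² = π(1.1900e-04 m)² = 4.449e-08 m²
R_2 = (6.90×10^-8)(2.27)/(4.449e-08) = 3.521 Ω
Seg 3: A = πr² = π(4.3300e-05 m)² = 5.890e-09 m²
R_3 = (1.63×10^-8)(2.71)/(5.890e-09) = 7.499 Ω
R_total = R_1 + R_2 + R_3 = 20.5 Ω

20.5 Ω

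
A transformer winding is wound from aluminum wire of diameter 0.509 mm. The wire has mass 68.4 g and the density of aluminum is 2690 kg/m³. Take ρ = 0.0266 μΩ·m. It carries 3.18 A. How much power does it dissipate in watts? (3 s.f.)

ρ = 0.0266 μΩ·m = 2.66×10^-8 Ω·m
A = π(d/2)² = π(2.5450e-04 m)² = 2.0348e-07 m²
L = m/(density·A) = 0.0684/(2690×2.0348e-07) = 125 m
R = ρL/A = (2.66×10^-8)(125)/(2.0348e-07) = 16.34 Ω
P = I²R = (3.18)² × 16.34 = 165 W

165 W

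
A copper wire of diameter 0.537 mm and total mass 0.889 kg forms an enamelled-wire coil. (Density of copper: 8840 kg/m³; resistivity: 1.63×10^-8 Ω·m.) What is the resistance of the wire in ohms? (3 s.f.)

A = π(d/2)² = π(2.6850e-04 m)² = 2.2648e-07 m²
L = m/(density·A) = 0.889/(8840×2.2648e-07) = 444 m
R = ρL/A = (1.63×10^-8)(444)/(2.2648e-07) = 32.0 Ω

32.0 Ω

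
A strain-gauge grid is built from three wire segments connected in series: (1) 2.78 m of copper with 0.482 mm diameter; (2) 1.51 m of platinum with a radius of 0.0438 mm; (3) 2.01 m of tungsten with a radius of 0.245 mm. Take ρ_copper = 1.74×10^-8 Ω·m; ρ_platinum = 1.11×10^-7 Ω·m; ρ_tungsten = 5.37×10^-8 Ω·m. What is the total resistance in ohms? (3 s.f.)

Seg 1: A = π(d/2)² = π(2.4100e-04 m)² = 1.825e-07 m²
R_1 = (1.74×10^-8)(2.78)/(1.825e-07) = 0.2651 Ω
Seg 2: A = πr² = π(4.3800e-05 m)² = 6.027e-09 m²
R_2 = (1.11×10^-7)(1.51)/(6.027e-09) = 27.81 Ω
Seg 3: A = πr² = π(2.4500e-04 m)² = 1.886e-07 m²
R_3 = (5.37×10^-8)(2.01)/(1.886e-07) = 0.5724 Ω
R_total = R_1 + R_2 + R_3 = 28.6 Ω

28.6 Ω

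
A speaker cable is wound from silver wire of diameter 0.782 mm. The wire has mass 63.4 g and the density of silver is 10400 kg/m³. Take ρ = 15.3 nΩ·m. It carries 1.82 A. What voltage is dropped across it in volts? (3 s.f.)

ρ = 15.3 nΩ·m = 1.53×10^-8 Ω·m
A = π(d/2)² = π(3.9100e-04 m)² = 4.8029e-07 m²
L = m/(density·A) = 0.0634/(10400×4.8029e-07) = 12.69 m
R = ρL/A = (1.53×10^-8)(12.69)/(4.8029e-07) = 0.4043 Ω
V = IR = 1.82 × 0.4043 = 0.736 V

0.736 V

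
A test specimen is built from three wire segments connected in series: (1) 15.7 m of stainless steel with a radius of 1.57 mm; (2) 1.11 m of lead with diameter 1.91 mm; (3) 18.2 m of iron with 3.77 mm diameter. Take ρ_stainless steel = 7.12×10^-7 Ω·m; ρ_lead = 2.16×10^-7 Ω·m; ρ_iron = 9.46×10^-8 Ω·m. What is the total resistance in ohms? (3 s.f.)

Seg 1: A = πr² = π(1.5700e-03 m)² = 7.744e-06 m²
R_1 = (7.12×10^-7)(15.7)/(7.744e-06) = 1.444 Ω
Seg 2: A = π(d/2)² = π(9.5500e-04 m)² = 2.865e-06 m²
R_2 = (2.16×10^-7)(1.11)/(2.865e-06) = 0.08368 Ω
Seg 3: A = π(d/2)² = π(1.8850e-03 m)² = 1.116e-05 m²
R_3 = (9.46×10^-8)(18.2)/(1.116e-05) = 0.1542 Ω
R_total = R_1 + R_2 + R_3 = 1.68 Ω

1.68 Ω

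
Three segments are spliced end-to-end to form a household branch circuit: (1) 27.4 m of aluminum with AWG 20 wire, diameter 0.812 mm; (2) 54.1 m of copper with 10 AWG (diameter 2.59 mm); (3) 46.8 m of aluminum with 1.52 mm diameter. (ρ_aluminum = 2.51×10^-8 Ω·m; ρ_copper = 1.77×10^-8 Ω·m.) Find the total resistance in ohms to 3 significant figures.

2.16 Ω

Seg 1: A = π(0.812/2 mm)² = π(4.0600e-04 m)² = 5.178e-07 m²
R_1 = (2.51×10^-8)(27.4)/(5.178e-07) = 1.328 Ω
Seg 2: A = π(2.59/2 mm)² = π(1.2950e-03 m)² = 5.269e-06 m²
R_2 = (1.77×10^-8)(54.1)/(5.269e-06) = 0.1818 Ω
Seg 3: A = π(d/2)² = π(7.6000e-04 m)² = 1.815e-06 m²
R_3 = (2.51×10^-8)(46.8)/(1.815e-06) = 0.6474 Ω
R_total = R_1 + R_2 + R_3 = 2.16 Ω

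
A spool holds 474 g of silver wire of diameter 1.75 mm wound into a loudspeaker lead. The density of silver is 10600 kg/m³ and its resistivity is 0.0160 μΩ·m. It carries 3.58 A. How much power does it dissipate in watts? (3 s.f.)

1.58 W

ρ = 0.0160 μΩ·m = 1.60×10^-8 Ω·m
A = π(d/2)² = π(8.7500e-04 m)² = 2.4053e-06 m²
L = m/(density·A) = 0.474/(10600×2.4053e-06) = 18.59 m
R = ρL/A = (1.60×10^-8)(18.59)/(2.4053e-06) = 0.1237 Ω
P = I²R = (3.58)² × 0.1237 = 1.58 W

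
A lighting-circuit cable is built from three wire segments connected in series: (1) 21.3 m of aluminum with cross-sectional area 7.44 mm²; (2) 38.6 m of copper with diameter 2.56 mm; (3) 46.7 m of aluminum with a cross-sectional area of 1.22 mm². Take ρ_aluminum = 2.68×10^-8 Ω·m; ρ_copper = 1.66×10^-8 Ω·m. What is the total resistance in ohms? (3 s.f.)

1.23 Ω

Seg 1: A = 7.44 mm² = 7.440e-06 m²
R_1 = (2.68×10^-8)(21.3)/(7.440e-06) = 0.07673 Ω
Seg 2: A = π(d/2)² = π(1.2800e-03 m)² = 5.147e-06 m²
R_2 = (1.66×10^-8)(38.6)/(5.147e-06) = 0.1245 Ω
Seg 3: A = 1.22 mm² = 1.220e-06 m²
R_3 = (2.68×10^-8)(46.7)/(1.220e-06) = 1.026 Ω
R_total = R_1 + R_2 + R_3 = 1.23 Ω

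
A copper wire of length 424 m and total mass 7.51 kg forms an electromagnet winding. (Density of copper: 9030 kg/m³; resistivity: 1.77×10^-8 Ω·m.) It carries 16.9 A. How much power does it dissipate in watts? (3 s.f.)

1090 W

A = m/(density·L) = 7.51/(9030×424) = 1.9615e-06 m²
R = ρL/A = (1.77×10^-8)(424)/(1.9615e-06) = 3.826 Ω
P = I²R = (16.9)² × 3.826 = 1090 W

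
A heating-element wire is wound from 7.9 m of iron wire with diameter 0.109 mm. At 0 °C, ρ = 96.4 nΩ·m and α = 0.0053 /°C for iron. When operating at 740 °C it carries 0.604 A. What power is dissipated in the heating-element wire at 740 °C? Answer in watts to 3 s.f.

147 W

ρ = 96.4 nΩ·m = 9.64×10^-8 Ω·m
A = π(d/2)² = π(5.4500e-05 m)² = 9.331e-09 m²
R₍0₎ = ρL/A = (9.64×10^-8)(7.9)/(9.331e-09) = 81.61 Ω
R₍740₎ = R₍0₎(1 + αΔT) = 81.61 × (1 + 0.0053×740) = 401.7 Ω
P = I²R = (0.604)² × 401.7 = 147 W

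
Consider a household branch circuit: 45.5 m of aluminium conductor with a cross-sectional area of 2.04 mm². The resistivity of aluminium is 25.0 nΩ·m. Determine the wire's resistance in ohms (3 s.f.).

0.558 Ω

ρ = 25.0 nΩ·m = 2.50×10^-8 Ω·m
A = 2.04 mm² = 2.040e-06 m²
R = ρL/A = (2.50×10^-8)(45.5 m)/(2.040e-06 m²) = 0.558 Ω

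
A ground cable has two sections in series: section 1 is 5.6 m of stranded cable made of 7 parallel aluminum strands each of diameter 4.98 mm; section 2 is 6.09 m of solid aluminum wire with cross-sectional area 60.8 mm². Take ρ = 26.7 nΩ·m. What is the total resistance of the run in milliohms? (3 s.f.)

3.77 mΩ

ρ = 26.7 nΩ·m = 2.67×10^-8 Ω·m
Section 1: A_strand = π(2.4900e-03)² = 1.948e-05 m²; R₁ = ρL/(N·A_s) = (2.67×10^-8)(5.6)/(7×1.948e-05) = 0.001097 Ω
Section 2: A = 60.8 mm² = 6.080e-05 m²
R₂ = (2.67×10^-8)(6.09)/(6.080e-05) = 0.002674 Ω
R = R₁ + R₂ = 3.77 mΩ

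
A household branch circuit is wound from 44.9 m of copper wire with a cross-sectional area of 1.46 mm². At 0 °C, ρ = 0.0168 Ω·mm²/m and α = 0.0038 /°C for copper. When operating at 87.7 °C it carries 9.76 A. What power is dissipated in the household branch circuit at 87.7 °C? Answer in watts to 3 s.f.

65.6 W

ρ = 0.0168 Ω·mm²/m = 1.68×10^-8 Ω·m
A = 1.46 mm² = 1.460e-06 m²
R₍0₎ = ρL/A = (1.68×10^-8)(44.9)/(1.460e-06) = 0.5167 Ω
R₍87.7₎ = R₍0₎(1 + αΔT) = 0.5167 × (1 + 0.0038×87.7) = 0.6888 Ω
P = I²R = (9.76)² × 0.6888 = 65.6 W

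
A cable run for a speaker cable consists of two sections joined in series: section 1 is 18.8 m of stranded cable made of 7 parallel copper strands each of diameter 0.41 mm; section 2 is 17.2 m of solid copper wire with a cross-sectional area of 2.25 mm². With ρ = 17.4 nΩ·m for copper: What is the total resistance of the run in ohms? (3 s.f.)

0.487 Ω

ρ = 17.4 nΩ·m = 1.74×10^-8 Ω·m
Section 1: A_strand = π(2.0500e-04)² = 1.320e-07 m²; R₁ = ρL/(N·A_s) = (1.74×10^-8)(18.8)/(7×1.320e-07) = 0.354 Ω
Section 2: A = 2.25 mm² = 2.250e-06 m²
R₂ = (1.74×10^-8)(17.2)/(2.250e-06) = 0.133 Ω
R = R₁ + R₂ = 0.487 Ω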